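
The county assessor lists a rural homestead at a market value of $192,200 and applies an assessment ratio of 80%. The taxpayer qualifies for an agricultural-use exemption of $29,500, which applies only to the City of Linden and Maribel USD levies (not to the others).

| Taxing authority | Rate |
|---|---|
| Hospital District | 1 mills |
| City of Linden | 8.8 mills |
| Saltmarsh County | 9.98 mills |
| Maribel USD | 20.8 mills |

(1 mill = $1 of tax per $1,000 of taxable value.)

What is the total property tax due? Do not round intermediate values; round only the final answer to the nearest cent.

Assessed value = $192,200 × 0.8 = $153,760
Hospital District: $153,760 × 0.001 = $153.76
City of Linden: ($153,760 − $29,500) × 0.0088 = $124,260 × 0.0088 = $1,093.488
Saltmarsh County: $153,760 × 0.00998 = $1,534.5248
Maribel USD: ($153,760 − $29,500) × 0.0208 = $124,260 × 0.0208 = $2,584.608
Total = $5,366.3808

$5,366.38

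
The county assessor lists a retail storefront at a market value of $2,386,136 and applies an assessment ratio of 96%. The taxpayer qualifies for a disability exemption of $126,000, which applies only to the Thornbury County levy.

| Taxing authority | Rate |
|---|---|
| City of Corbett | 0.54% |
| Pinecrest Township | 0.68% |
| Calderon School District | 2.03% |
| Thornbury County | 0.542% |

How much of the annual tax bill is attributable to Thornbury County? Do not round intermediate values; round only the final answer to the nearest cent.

Assessed value = $2,386,136 × 0.96 = $2,290,690.56
Thornbury County taxable value = $2,290,690.56 − $126,000 = $2,164,690.56
Thornbury County levy = $2,164,690.56 × 0.00542 = $11,732.6228352

$11,732.62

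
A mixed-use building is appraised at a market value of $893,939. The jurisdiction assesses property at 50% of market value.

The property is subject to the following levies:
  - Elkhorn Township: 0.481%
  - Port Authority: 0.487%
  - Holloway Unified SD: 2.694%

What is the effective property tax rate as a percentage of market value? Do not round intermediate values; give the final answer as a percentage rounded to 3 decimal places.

1.831%

Assessed value = $893,939 × 0.5 = $446,969.5
Elkhorn Township: $446,969.5 × 0.00481 = $2,149.923295
Port Authority: $446,969.5 × 0.00487 = $2,176.741465
Holloway Unified SD: $446,969.5 × 0.02694 = $12,041.35833
Total tax = $16,368.02309
Effective rate = $16,368.02309 ÷ $893,939 = 1.831% of market value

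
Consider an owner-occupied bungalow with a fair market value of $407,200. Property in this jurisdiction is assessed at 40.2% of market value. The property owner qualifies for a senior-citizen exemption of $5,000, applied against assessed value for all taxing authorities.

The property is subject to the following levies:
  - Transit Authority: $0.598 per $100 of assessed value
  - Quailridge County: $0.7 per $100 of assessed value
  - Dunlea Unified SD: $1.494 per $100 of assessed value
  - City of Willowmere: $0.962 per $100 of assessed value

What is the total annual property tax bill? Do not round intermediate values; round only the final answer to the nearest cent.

$5,957.39

Assessed value = $407,200 × 0.402 = $163,694.4
Taxable value = $163,694.4 − $5,000 = $158,694.4
Transit Authority: $158,694.4 × 0.00598 = $948.992512
Quailridge County: $158,694.4 × 0.007 = $1,110.8608
Dunlea Unified SD: $158,694.4 × 0.01494 = $2,370.894336
City of Willowmere: $158,694.4 × 0.00962 = $1,526.640128
Total = $948.992512 + $1,110.8608 + $2,370.894336 + $1,526.640128 = $5,957.387776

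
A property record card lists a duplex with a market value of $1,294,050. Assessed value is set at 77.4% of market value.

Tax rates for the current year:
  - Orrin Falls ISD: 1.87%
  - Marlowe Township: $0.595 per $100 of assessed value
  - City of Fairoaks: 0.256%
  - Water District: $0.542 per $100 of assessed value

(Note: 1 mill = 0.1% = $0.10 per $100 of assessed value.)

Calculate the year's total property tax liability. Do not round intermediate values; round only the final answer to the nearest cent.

$32,682.04

Assessed value = $1,294,050 × 0.774 = $1,001,594.7
Orrin Falls ISD: $1,001,594.7 × 0.0187 = $18,729.82089
Marlowe Township: $1,001,594.7 × 0.00595 = $5,959.488465
City of Fairoaks: $1,001,594.7 × 0.00256 = $2,564.082432
Water District: $1,001,594.7 × 0.00542 = $5,428.643274
Total = $32,682.035061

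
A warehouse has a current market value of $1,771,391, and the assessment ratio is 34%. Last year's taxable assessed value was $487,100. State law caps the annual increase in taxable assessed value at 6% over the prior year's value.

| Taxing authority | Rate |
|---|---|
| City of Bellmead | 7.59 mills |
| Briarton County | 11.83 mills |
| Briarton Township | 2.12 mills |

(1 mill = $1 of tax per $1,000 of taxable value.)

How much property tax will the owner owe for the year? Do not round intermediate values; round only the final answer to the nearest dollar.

Uncapped assessed value = $1,771,391 × 0.34 = $602,272.94
Cap limit = $487,100 × 1.06 = $516,326
Taxable assessed value = min($602,272.94, $516,326) = $516,326 (cap binds)
City of Bellmead: $516,326 × 0.00759 = $3,918.91434
Briarton County: $516,326 × 0.01183 = $6,108.13658
Briarton Township: $516,326 × 0.00212 = $1,094.61112
Total = $11,121.66204

$11,122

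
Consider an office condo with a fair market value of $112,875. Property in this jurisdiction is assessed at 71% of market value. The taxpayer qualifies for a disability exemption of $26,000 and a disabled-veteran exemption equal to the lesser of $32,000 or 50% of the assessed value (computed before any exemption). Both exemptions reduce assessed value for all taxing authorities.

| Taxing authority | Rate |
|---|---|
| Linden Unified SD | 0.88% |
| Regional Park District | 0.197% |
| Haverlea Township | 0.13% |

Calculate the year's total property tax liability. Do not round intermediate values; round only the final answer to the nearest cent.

$267.24

Assessed value = $112,875 × 0.71 = $80,141.25
Disabled-veteran exemption = min($32,000, 50% × $80,141.25) = min($32,000, $40,070.625) = $32,000 (dollar cap binds)
Taxable value = $80,141.25 − $26,000 − $32,000 = $22,141.25
Linden Unified SD: $22,141.25 × 0.0088 = $194.843
Regional Park District: $22,141.25 × 0.00197 = $43.6182625
Haverlea Township: $22,141.25 × 0.0013 = $28.783625
Total = $267.2448875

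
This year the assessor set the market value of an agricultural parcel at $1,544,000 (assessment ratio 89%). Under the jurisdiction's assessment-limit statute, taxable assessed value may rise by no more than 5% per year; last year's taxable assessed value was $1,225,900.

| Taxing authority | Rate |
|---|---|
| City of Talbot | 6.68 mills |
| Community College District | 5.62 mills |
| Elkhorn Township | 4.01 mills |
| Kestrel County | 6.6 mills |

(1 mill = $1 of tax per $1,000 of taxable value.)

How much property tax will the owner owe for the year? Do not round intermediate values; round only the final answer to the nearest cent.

$29,489.64

Uncapped assessed value = $1,544,000 × 0.89 = $1,374,160
Cap limit = $1,225,900 × 1.05 = $1,287,195
Taxable assessed value = min($1,374,160, $1,287,195) = $1,287,195 (cap binds)
City of Talbot: $1,287,195 × 0.00668 = $8,598.4626
Community College District: $1,287,195 × 0.00562 = $7,234.0359
Elkhorn Township: $1,287,195 × 0.00401 = $5,161.65195
Kestrel County: $1,287,195 × 0.0066 = $8,495.487
Total = $29,489.63745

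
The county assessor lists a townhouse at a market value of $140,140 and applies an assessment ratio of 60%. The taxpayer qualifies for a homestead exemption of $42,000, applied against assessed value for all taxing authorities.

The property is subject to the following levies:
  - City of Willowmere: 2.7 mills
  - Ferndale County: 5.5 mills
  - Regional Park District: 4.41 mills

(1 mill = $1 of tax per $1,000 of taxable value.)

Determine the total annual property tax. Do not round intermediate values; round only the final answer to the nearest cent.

$530.68

Assessed value = $140,140 × 0.6 = $84,084
Taxable value = $84,084 − $42,000 = $42,084
City of Willowmere: $42,084 × 0.0027 = $113.6268
Ferndale County: $42,084 × 0.0055 = $231.462
Regional Park District: $42,084 × 0.00441 = $185.59044
Total = $113.6268 + $231.462 + $185.59044 = $530.67924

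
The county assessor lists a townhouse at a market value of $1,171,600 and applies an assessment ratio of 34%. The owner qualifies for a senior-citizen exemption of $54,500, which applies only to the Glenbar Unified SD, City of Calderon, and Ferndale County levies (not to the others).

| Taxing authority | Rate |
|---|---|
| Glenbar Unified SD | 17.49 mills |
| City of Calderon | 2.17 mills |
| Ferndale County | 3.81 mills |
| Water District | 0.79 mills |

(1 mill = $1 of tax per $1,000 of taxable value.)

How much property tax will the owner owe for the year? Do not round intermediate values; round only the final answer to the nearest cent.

Assessed value = $1,171,600 × 0.34 = $398,344
Glenbar Unified SD: ($398,344 − $54,500) × 0.01749 = $343,844 × 0.01749 = $6,013.83156
City of Calderon: ($398,344 − $54,500) × 0.00217 = $343,844 × 0.00217 = $746.14148
Ferndale County: ($398,344 − $54,500) × 0.00381 = $343,844 × 0.00381 = $1,310.04564
Water District: $398,344 × 0.00079 = $314.69176
Total = $8,384.71044

$8,384.71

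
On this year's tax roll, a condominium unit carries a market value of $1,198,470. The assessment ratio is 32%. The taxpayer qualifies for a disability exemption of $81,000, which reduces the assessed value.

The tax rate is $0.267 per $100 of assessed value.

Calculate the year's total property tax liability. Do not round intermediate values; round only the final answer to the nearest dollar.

Assessed value = $1,198,470 × 0.32 = $383,510.4
Taxable value = $383,510.4 − $81,000 = $302,510.4
Tax = $302,510.4 × 0.00267 = $807.702768

$808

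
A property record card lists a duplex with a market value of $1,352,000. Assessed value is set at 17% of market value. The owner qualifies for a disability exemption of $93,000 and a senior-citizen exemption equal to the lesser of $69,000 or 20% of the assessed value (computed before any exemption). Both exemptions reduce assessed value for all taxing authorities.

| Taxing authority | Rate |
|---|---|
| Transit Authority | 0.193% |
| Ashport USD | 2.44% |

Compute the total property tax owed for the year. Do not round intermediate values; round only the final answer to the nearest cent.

$2,392.66

Assessed value = $1,352,000 × 0.17 = $229,840
Senior-citizen exemption = min($69,000, 20% × $229,840) = min($69,000, $45,968) = $45,968 (percentage binds)
Taxable value = $229,840 − $93,000 − $45,968 = $90,872
Transit Authority: $90,872 × 0.00193 = $175.38296
Ashport USD: $90,872 × 0.0244 = $2,217.2768
Total = $2,392.65976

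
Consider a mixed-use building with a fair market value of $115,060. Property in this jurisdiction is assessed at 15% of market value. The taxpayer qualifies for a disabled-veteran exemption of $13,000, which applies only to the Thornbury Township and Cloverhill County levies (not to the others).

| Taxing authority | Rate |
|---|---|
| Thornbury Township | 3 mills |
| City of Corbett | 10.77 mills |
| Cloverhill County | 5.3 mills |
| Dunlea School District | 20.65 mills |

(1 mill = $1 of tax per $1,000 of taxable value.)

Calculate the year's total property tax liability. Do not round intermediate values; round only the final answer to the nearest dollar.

Assessed value = $115,060 × 0.15 = $17,259
Thornbury Township: ($17,259 − $13,000) × 0.003 = $4,259 × 0.003 = $12.777
City of Corbett: $17,259 × 0.01077 = $185.87943
Cloverhill County: ($17,259 − $13,000) × 0.0053 = $4,259 × 0.0053 = $22.5727
Dunlea School District: $17,259 × 0.02065 = $356.39835
Total = $577.62748

$578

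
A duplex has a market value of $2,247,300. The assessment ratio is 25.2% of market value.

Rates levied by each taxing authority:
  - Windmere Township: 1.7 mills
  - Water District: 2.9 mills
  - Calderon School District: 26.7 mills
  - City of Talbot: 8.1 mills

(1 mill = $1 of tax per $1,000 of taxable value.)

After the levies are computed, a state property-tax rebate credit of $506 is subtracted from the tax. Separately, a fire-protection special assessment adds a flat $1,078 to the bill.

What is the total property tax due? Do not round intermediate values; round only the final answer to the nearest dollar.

Assessed value = $2,247,300 × 0.252 = $566,319.6
Windmere Township: $566,319.6 × 0.0017 = $962.74332
Water District: $566,319.6 × 0.0029 = $1,642.32684
Calderon School District: $566,319.6 × 0.0267 = $15,120.73332
City of Talbot: $566,319.6 × 0.0081 = $4,587.18876
Levies subtotal = $22,312.99224
After credit = $22,312.99224 − $506 = $21,806.99224
Total = $21,806.99224 + $1,078 = $22,884.99224

$22,885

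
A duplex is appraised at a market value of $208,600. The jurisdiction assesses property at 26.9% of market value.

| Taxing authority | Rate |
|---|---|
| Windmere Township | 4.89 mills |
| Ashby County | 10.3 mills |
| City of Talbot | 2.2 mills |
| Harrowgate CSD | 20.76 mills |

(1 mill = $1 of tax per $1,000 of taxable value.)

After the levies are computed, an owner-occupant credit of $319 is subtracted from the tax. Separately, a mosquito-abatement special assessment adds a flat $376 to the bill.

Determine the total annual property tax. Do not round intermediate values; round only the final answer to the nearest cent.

Assessed value = $208,600 × 0.269 = $56,113.4
Windmere Township: $56,113.4 × 0.00489 = $274.394526
Ashby County: $56,113.4 × 0.0103 = $577.96802
City of Talbot: $56,113.4 × 0.0022 = $123.44948
Harrowgate CSD: $56,113.4 × 0.02076 = $1,164.914184
Levies subtotal = $2,140.72621
After credit = $2,140.72621 − $319 = $1,821.72621
Total = $1,821.72621 + $376 = $2,197.72621

$2,197.73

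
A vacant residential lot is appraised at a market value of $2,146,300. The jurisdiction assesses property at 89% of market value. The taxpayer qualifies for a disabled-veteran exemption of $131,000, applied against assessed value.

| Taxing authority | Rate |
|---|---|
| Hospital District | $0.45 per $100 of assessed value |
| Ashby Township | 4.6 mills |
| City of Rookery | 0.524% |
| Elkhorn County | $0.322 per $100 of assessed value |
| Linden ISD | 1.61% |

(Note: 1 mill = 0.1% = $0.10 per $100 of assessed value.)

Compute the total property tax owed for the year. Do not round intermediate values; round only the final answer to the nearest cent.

Assessed value = $2,146,300 × 0.89 = $1,910,207
Taxable value = $1,910,207 − $131,000 = $1,779,207
Hospital District: $1,779,207 × 0.0045 = $8,006.4315
Ashby Township: $1,779,207 × 0.0046 = $8,184.3522
City of Rookery: $1,779,207 × 0.00524 = $9,323.04468
Elkhorn County: $1,779,207 × 0.00322 = $5,729.04654
Linden ISD: $1,779,207 × 0.0161 = $28,645.2327
Total = $59,888.10762

$59,888.11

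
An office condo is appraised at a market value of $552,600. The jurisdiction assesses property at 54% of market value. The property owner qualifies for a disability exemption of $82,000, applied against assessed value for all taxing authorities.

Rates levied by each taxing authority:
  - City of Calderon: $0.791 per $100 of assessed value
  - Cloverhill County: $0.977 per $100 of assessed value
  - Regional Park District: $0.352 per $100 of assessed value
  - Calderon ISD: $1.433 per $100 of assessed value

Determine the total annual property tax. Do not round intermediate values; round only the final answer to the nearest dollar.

$7,689

Assessed value = $552,600 × 0.54 = $298,404
Taxable value = $298,404 − $82,000 = $216,404
City of Calderon: $216,404 × 0.00791 = $1,711.75564
Cloverhill County: $216,404 × 0.00977 = $2,114.26708
Regional Park District: $216,404 × 0.00352 = $761.74208
Calderon ISD: $216,404 × 0.01433 = $3,101.06932
Total = $1,711.75564 + $2,114.26708 + $761.74208 + $3,101.06932 = $7,688.83412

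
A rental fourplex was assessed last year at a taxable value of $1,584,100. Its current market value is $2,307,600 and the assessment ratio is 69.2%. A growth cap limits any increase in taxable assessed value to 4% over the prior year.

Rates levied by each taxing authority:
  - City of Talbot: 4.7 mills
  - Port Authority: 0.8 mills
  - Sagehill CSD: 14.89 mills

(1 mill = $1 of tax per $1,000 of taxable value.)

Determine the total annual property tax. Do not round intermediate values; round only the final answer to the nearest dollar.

$32,560

Uncapped assessed value = $2,307,600 × 0.692 = $1,596,859.2
Cap limit = $1,584,100 × 1.04 = $1,647,464
Taxable assessed value = min($1,596,859.2, $1,647,464) = $1,596,859.2 (cap does not bind)
City of Talbot: $1,596,859.2 × 0.0047 = $7,505.23824
Port Authority: $1,596,859.2 × 0.0008 = $1,277.48736
Sagehill CSD: $1,596,859.2 × 0.01489 = $23,777.233488
Total = $32,559.959088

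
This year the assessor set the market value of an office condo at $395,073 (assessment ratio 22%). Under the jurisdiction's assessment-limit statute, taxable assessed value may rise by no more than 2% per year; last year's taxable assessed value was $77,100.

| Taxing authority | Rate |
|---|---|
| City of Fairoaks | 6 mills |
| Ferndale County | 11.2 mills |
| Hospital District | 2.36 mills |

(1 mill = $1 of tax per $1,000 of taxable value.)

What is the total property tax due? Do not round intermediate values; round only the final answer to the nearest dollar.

$1,538

Uncapped assessed value = $395,073 × 0.22 = $86,916.06
Cap limit = $77,100 × 1.02 = $78,642
Taxable assessed value = min($86,916.06, $78,642) = $78,642 (cap binds)
City of Fairoaks: $78,642 × 0.006 = $471.852
Ferndale County: $78,642 × 0.0112 = $880.7904
Hospital District: $78,642 × 0.00236 = $185.59512
Total = $1,538.23752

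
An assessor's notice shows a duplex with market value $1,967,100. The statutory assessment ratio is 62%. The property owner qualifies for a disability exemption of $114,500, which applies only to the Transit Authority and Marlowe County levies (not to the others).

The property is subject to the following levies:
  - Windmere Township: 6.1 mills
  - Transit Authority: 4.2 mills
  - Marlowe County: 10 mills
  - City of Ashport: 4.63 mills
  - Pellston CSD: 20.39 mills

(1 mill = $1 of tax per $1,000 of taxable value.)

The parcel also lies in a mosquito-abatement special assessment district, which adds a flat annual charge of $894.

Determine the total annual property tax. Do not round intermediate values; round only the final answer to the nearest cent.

Assessed value = $1,967,100 × 0.62 = $1,219,602
Windmere Township: $1,219,602 × 0.0061 = $7,439.5722
Transit Authority: ($1,219,602 − $114,500) × 0.0042 = $1,105,102 × 0.0042 = $4,641.4284
Marlowe County: ($1,219,602 − $114,500) × 0.01 = $1,105,102 × 0.01 = $11,051.02
City of Ashport: $1,219,602 × 0.00463 = $5,646.75726
Pellston CSD: $1,219,602 × 0.02039 = $24,867.68478
Levies subtotal = $53,646.46264
Total = $53,646.46264 + $894 = $54,540.46264

$54,540.46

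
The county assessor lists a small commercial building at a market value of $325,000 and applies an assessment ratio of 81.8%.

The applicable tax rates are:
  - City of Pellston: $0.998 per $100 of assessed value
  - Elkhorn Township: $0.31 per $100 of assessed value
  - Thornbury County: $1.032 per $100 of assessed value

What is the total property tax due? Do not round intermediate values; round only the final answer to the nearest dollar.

Assessed value = $325,000 × 0.818 = $265,850
City of Pellston: $265,850 × 0.00998 = $2,653.183
Elkhorn Township: $265,850 × 0.0031 = $824.135
Thornbury County: $265,850 × 0.01032 = $2,743.572
Total = $2,653.183 + $824.135 + $2,743.572 = $6,220.89

$6,221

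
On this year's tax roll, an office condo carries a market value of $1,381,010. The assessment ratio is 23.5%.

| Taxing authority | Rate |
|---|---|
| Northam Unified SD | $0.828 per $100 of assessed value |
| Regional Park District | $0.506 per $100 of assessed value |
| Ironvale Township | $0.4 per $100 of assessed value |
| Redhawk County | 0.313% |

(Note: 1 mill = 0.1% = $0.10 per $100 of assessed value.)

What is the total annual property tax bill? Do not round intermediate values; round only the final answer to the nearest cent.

Assessed value = $1,381,010 × 0.235 = $324,537.35
Northam Unified SD: $324,537.35 × 0.00828 = $2,687.169258
Regional Park District: $324,537.35 × 0.00506 = $1,642.158991
Ironvale Township: $324,537.35 × 0.004 = $1,298.1494
Redhawk County: $324,537.35 × 0.00313 = $1,015.8019055
Total = $6,643.2795545

$6,643.28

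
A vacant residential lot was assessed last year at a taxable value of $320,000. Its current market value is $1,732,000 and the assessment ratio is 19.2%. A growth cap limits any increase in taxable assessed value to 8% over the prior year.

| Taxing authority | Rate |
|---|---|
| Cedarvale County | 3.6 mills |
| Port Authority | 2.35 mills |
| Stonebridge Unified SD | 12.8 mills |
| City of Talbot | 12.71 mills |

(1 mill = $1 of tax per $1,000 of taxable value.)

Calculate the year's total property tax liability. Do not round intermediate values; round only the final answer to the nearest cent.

$10,461.83

Uncapped assessed value = $1,732,000 × 0.192 = $332,544
Cap limit = $320,000 × 1.08 = $345,600
Taxable assessed value = min($332,544, $345,600) = $332,544 (cap does not bind)
Cedarvale County: $332,544 × 0.0036 = $1,197.1584
Port Authority: $332,544 × 0.00235 = $781.4784
Stonebridge Unified SD: $332,544 × 0.0128 = $4,256.5632
City of Talbot: $332,544 × 0.01271 = $4,226.63424
Total = $10,461.83424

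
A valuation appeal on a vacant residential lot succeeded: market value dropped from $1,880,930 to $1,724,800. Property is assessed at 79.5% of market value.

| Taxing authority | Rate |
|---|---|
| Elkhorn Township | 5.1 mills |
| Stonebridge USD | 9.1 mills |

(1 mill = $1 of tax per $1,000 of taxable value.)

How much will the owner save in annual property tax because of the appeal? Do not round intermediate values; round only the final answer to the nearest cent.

$1,762.55

Old assessed value = $1,880,930 × 0.795 = $1,495,339.35
New assessed value = $1,724,800 × 0.795 = $1,371,216
Combined rate = 0.0051 + 0.0091 = 0.0142
Old tax = $1,495,339.35 × 0.0142 = $21,233.81877
New tax = $1,371,216 × 0.0142 = $19,471.2672
Reduction = $21,233.81877 − $19,471.2672 = $1,762.55157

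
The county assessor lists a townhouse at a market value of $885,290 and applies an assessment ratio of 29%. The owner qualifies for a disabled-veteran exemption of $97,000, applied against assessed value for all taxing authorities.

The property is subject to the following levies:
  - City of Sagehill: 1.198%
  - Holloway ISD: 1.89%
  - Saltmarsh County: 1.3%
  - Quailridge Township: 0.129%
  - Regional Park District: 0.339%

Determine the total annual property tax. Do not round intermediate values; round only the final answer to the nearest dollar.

$7,757

Assessed value = $885,290 × 0.29 = $256,734.1
Taxable value = $256,734.1 − $97,000 = $159,734.1
City of Sagehill: $159,734.1 × 0.01198 = $1,913.614518
Holloway ISD: $159,734.1 × 0.0189 = $3,018.97449
Saltmarsh County: $159,734.1 × 0.013 = $2,076.5433
Quailridge Township: $159,734.1 × 0.00129 = $206.056989
Regional Park District: $159,734.1 × 0.00339 = $541.498599
Total = $1,913.614518 + $3,018.97449 + $2,076.5433 + $206.056989 + $541.498599 = $7,756.687896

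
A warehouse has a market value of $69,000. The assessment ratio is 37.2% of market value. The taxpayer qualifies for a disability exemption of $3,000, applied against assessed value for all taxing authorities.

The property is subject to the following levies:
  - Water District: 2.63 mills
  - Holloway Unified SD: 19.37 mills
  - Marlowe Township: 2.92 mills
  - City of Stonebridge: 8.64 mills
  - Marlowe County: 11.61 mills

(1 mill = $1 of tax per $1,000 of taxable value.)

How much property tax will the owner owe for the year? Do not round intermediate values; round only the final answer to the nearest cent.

Assessed value = $69,000 × 0.372 = $25,668
Taxable value = $25,668 − $3,000 = $22,668
Water District: $22,668 × 0.00263 = $59.61684
Holloway Unified SD: $22,668 × 0.01937 = $439.07916
Marlowe Township: $22,668 × 0.00292 = $66.19056
City of Stonebridge: $22,668 × 0.00864 = $195.85152
Marlowe County: $22,668 × 0.01161 = $263.17548
Total = $59.61684 + $439.07916 + $66.19056 + $195.85152 + $263.17548 = $1,023.91356

$1,023.91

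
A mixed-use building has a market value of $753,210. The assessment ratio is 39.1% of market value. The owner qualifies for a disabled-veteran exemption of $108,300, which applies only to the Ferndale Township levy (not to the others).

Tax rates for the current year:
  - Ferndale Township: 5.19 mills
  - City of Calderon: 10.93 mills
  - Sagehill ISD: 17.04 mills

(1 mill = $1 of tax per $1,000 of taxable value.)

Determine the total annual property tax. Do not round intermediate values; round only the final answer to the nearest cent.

$9,203.71

Assessed value = $753,210 × 0.391 = $294,505.11
Ferndale Township: ($294,505.11 − $108,300) × 0.00519 = $186,205.11 × 0.00519 = $966.4045209
City of Calderon: $294,505.11 × 0.01093 = $3,218.9408523
Sagehill ISD: $294,505.11 × 0.01704 = $5,018.3670744
Total = $9,203.7124476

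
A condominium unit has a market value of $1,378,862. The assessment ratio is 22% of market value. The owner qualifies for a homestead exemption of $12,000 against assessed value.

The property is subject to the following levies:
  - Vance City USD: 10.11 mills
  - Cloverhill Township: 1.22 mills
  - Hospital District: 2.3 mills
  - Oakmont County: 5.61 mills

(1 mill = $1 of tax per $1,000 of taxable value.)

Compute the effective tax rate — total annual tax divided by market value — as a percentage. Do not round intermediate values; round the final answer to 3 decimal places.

0.407%

Assessed value = $1,378,862 × 0.22 = $303,349.64
Taxable value = $303,349.64 − $12,000 = $291,349.64
Vance City USD: $291,349.64 × 0.01011 = $2,945.5448604
Cloverhill Township: $291,349.64 × 0.00122 = $355.4465608
Hospital District: $291,349.64 × 0.0023 = $670.104172
Oakmont County: $291,349.64 × 0.00561 = $1,634.4714804
Total tax = $5,605.5670736
Effective rate = $5,605.5670736 ÷ $1,378,862 = 0.407% of market value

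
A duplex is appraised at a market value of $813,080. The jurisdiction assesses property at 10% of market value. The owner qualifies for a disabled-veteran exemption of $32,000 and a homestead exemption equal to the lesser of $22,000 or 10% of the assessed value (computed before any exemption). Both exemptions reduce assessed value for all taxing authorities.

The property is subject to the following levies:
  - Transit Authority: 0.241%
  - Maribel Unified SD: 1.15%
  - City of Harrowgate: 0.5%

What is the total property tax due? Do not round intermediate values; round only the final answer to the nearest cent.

$778.66

Assessed value = $813,080 × 0.1 = $81,308
Homestead exemption = min($22,000, 10% × $81,308) = min($22,000, $8,130.8) = $8,130.8 (percentage binds)
Taxable value = $81,308 − $32,000 − $8,130.8 = $41,177.2
Transit Authority: $41,177.2 × 0.00241 = $99.237052
Maribel Unified SD: $41,177.2 × 0.0115 = $473.5378
City of Harrowgate: $41,177.2 × 0.005 = $205.886
Total = $778.660852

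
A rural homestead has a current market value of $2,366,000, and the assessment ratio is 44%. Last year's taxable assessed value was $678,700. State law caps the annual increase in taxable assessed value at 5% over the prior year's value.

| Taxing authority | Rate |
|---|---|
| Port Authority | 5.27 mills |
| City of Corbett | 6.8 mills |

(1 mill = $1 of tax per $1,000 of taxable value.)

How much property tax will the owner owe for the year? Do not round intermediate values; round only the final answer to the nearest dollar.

Uncapped assessed value = $2,366,000 × 0.44 = $1,041,040
Cap limit = $678,700 × 1.05 = $712,635
Taxable assessed value = min($1,041,040, $712,635) = $712,635 (cap binds)
Port Authority: $712,635 × 0.00527 = $3,755.58645
City of Corbett: $712,635 × 0.0068 = $4,845.918
Total = $8,601.50445

$8,602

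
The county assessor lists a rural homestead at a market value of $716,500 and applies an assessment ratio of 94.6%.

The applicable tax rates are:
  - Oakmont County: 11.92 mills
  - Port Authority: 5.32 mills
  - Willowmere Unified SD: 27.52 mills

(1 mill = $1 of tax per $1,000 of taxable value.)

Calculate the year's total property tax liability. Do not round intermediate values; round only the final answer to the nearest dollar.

Assessed value = $716,500 × 0.946 = $677,809
Oakmont County: $677,809 × 0.01192 = $8,079.48328
Port Authority: $677,809 × 0.00532 = $3,605.94388
Willowmere Unified SD: $677,809 × 0.02752 = $18,653.30368
Total = $8,079.48328 + $3,605.94388 + $18,653.30368 = $30,338.73084

$30,339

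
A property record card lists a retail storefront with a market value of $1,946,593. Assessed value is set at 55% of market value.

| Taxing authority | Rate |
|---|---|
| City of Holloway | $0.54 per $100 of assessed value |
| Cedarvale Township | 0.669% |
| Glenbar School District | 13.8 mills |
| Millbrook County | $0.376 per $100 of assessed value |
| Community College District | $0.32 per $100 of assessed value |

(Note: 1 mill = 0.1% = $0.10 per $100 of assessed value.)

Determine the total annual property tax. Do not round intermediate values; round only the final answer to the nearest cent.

Assessed value = $1,946,593 × 0.55 = $1,070,626.15
City of Holloway: $1,070,626.15 × 0.0054 = $5,781.38121
Cedarvale Township: $1,070,626.15 × 0.00669 = $7,162.4889435
Glenbar School District: $1,070,626.15 × 0.0138 = $14,774.64087
Millbrook County: $1,070,626.15 × 0.00376 = $4,025.554324
Community College District: $1,070,626.15 × 0.0032 = $3,426.00368
Total = $35,170.0690275

$35,170.07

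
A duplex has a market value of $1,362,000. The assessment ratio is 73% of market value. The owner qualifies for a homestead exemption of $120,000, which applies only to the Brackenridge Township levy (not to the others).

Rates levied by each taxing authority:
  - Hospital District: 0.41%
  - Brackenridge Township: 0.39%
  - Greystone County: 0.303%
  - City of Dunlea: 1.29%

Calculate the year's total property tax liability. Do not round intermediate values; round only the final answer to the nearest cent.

$23,324.64

Assessed value = $1,362,000 × 0.73 = $994,260
Hospital District: $994,260 × 0.0041 = $4,076.466
Brackenridge Township: ($994,260 − $120,000) × 0.0039 = $874,260 × 0.0039 = $3,409.614
Greystone County: $994,260 × 0.00303 = $3,012.6078
City of Dunlea: $994,260 × 0.0129 = $12,825.954
Total = $23,324.6418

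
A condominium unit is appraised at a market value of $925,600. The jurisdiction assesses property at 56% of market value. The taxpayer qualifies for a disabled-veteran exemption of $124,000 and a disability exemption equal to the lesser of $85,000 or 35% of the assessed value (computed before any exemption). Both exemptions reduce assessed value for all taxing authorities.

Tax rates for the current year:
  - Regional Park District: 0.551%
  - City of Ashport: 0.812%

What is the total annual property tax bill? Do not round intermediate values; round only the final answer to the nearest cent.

$4,216.25

Assessed value = $925,600 × 0.56 = $518,336
Disability exemption = min($85,000, 35% × $518,336) = min($85,000, $181,417.6) = $85,000 (dollar cap binds)
Taxable value = $518,336 − $124,000 − $85,000 = $309,336
Regional Park District: $309,336 × 0.00551 = $1,704.44136
City of Ashport: $309,336 × 0.00812 = $2,511.80832
Total = $4,216.24968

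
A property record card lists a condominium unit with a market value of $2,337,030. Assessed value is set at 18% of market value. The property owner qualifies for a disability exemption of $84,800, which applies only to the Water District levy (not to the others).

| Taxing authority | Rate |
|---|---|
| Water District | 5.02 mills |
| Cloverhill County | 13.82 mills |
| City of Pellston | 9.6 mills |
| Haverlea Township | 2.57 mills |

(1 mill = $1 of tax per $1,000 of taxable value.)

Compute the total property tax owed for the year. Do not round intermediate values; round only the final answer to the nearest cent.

Assessed value = $2,337,030 × 0.18 = $420,665.4
Water District: ($420,665.4 − $84,800) × 0.00502 = $335,865.4 × 0.00502 = $1,686.044308
Cloverhill County: $420,665.4 × 0.01382 = $5,813.595828
City of Pellston: $420,665.4 × 0.0096 = $4,038.38784
Haverlea Township: $420,665.4 × 0.00257 = $1,081.110078
Total = $12,619.138054

$12,619.14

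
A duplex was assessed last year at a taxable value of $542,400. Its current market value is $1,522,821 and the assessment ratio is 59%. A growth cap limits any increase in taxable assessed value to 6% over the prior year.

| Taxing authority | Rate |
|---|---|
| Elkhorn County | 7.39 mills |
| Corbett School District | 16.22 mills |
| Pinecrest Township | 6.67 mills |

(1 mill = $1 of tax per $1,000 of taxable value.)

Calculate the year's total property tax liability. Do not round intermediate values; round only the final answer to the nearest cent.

Uncapped assessed value = $1,522,821 × 0.59 = $898,464.39
Cap limit = $542,400 × 1.06 = $574,944
Taxable assessed value = min($898,464.39, $574,944) = $574,944 (cap binds)
Elkhorn County: $574,944 × 0.00739 = $4,248.83616
Corbett School District: $574,944 × 0.01622 = $9,325.59168
Pinecrest Township: $574,944 × 0.00667 = $3,834.87648
Total = $17,409.30432

$17,409.30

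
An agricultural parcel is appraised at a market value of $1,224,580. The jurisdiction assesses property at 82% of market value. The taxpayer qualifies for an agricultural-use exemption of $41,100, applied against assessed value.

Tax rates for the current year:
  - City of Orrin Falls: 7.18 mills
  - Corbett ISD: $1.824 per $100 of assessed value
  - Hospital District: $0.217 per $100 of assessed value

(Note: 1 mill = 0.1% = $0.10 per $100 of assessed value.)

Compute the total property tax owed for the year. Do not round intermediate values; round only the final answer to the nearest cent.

$26,570.70

Assessed value = $1,224,580 × 0.82 = $1,004,155.6
Taxable value = $1,004,155.6 − $41,100 = $963,055.6
City of Orrin Falls: $963,055.6 × 0.00718 = $6,914.739208
Corbett ISD: $963,055.6 × 0.01824 = $17,566.134144
Hospital District: $963,055.6 × 0.00217 = $2,089.830652
Total = $26,570.704004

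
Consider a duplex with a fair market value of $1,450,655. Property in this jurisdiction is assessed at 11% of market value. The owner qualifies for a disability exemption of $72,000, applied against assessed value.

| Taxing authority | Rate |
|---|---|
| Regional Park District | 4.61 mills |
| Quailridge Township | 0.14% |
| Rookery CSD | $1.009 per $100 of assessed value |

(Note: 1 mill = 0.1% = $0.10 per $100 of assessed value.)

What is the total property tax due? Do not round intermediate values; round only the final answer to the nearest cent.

$1,409.91

Assessed value = $1,450,655 × 0.11 = $159,572.05
Taxable value = $159,572.05 − $72,000 = $87,572.05
Regional Park District: $87,572.05 × 0.00461 = $403.7071505
Quailridge Township: $87,572.05 × 0.0014 = $122.60087
Rookery CSD: $87,572.05 × 0.01009 = $883.6019845
Total = $1,409.910005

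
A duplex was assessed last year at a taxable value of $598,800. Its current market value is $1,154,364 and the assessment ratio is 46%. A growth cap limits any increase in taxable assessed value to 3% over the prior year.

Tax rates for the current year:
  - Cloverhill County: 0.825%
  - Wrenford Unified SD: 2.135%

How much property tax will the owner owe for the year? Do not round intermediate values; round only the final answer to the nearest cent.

$15,717.82

Uncapped assessed value = $1,154,364 × 0.46 = $531,007.44
Cap limit = $598,800 × 1.03 = $616,764
Taxable assessed value = min($531,007.44, $616,764) = $531,007.44 (cap does not bind)
Cloverhill County: $531,007.44 × 0.00825 = $4,380.81138
Wrenford Unified SD: $531,007.44 × 0.02135 = $11,337.008844
Total = $15,717.820224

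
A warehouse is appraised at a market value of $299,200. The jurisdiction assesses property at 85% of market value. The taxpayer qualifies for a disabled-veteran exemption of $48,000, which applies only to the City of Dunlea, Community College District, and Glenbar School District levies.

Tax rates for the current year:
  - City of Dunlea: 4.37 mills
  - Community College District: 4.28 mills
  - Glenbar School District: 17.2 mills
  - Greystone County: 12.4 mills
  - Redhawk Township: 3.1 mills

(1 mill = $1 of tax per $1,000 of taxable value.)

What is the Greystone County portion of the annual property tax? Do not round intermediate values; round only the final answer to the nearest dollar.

Assessed value = $299,200 × 0.85 = $254,320
Greystone County taxable value = $254,320 (exemption does not apply)
Greystone County levy = $254,320 × 0.0124 = $3,153.568

$3,154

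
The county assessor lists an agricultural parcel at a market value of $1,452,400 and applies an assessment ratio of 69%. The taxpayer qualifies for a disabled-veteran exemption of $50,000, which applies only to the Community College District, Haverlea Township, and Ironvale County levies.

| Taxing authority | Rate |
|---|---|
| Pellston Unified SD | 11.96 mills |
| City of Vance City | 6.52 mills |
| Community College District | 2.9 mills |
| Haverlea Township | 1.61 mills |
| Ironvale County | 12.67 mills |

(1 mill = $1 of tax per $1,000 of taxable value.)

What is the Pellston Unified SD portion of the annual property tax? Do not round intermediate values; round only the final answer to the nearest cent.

$11,985.79

Assessed value = $1,452,400 × 0.69 = $1,002,156
Pellston Unified SD taxable value = $1,002,156 (exemption does not apply)
Pellston Unified SD levy = $1,002,156 × 0.01196 = $11,985.78576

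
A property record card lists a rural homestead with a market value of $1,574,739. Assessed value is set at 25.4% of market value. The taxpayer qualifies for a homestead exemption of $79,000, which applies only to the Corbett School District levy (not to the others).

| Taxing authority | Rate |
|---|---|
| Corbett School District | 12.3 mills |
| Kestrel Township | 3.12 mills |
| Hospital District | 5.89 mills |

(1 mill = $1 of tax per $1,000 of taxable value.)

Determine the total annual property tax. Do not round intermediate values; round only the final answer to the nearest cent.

Assessed value = $1,574,739 × 0.254 = $399,983.706
Corbett School District: ($399,983.706 − $79,000) × 0.0123 = $320,983.706 × 0.0123 = $3,948.0995838
Kestrel Township: $399,983.706 × 0.00312 = $1,247.94916272
Hospital District: $399,983.706 × 0.00589 = $2,355.90402834
Total = $7,551.95277486

$7,551.95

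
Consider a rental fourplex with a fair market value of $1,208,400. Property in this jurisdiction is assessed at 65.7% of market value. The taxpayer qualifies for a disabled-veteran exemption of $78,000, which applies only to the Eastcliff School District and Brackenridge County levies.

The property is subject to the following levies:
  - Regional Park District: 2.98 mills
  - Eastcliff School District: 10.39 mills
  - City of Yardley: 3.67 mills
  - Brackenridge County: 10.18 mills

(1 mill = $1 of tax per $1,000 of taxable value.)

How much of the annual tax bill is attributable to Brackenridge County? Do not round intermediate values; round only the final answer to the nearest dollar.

$7,288

Assessed value = $1,208,400 × 0.657 = $793,918.8
Brackenridge County taxable value = $793,918.8 − $78,000 = $715,918.8
Brackenridge County levy = $715,918.8 × 0.01018 = $7,288.053384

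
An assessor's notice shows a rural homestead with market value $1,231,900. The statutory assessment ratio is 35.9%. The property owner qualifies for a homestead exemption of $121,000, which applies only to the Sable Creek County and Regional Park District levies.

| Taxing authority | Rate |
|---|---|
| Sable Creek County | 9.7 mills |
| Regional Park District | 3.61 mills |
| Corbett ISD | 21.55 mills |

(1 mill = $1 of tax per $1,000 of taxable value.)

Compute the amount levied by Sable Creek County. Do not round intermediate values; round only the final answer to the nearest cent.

Assessed value = $1,231,900 × 0.359 = $442,252.1
Sable Creek County taxable value = $442,252.1 − $121,000 = $321,252.1
Sable Creek County levy = $321,252.1 × 0.0097 = $3,116.14537

$3,116.15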